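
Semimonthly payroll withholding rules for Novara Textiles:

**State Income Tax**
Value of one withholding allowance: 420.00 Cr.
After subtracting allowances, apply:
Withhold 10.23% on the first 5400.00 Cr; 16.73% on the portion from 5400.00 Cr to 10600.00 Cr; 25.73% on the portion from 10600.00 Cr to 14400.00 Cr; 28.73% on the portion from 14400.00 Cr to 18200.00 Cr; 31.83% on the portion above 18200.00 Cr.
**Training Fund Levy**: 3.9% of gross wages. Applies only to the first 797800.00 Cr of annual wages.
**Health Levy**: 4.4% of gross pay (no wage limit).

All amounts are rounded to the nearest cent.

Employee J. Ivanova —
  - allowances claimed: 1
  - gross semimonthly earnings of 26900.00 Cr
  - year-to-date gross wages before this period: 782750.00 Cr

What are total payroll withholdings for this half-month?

7897.93 Cr

State Income Tax: taxable = 26900.00 Cr − 1×420.00 Cr = 26480.00 Cr
  3491.86 Cr + 31.83% × (26480.00 Cr − 18200.00 Cr) = 3491.86 Cr + 31.83% × 8280.00 Cr = 6127.38 Cr
Training Fund Levy: cap 797800.00 Cr − YTD 782750.00 Cr = 15050.00 Cr subject; 3.9% × 15050.00 Cr = 586.95 Cr
Health Levy: 4.4% × 26900.00 Cr = 1183.60 Cr
Total: 6127.38 Cr + 586.95 Cr + 1183.60 Cr = 7897.93 Cr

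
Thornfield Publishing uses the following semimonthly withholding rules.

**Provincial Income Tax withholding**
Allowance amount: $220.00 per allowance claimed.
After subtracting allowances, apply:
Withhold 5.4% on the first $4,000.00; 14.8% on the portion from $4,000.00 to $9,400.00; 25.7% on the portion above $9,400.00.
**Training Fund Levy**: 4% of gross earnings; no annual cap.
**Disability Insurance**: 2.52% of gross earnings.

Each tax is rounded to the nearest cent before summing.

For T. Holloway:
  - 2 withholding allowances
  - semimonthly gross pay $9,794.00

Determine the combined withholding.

$1,646.96

Provincial Income Tax: taxable = $9,794.00 − 2×$220.00 = $9,354.00
  $216.00 + 14.8% × ($9,354.00 − $4,000.00) = $216.00 + 14.8% × $5,354.00 = $1,008.39
Training Fund Levy: 4% × $9,794.00 = $391.76
Disability Insurance: 2.52% × $9,794.00 = $246.81
Total: $1,008.39 + $391.76 + $246.81 = $1,646.96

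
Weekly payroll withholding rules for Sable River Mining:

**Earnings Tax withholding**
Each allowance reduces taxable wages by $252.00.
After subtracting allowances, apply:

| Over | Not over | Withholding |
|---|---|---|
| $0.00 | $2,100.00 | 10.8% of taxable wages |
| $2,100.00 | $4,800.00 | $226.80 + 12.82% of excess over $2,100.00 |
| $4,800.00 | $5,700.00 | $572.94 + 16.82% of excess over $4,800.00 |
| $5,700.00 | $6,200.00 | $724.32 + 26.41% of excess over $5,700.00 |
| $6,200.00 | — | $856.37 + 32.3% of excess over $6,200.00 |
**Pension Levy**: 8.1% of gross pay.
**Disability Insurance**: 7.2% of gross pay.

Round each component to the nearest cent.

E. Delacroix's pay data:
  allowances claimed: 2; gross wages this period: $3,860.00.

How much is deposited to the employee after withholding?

Earnings Tax: taxable = $3,860.00 − 2×$252.00 = $3,356.00
  $226.80 + 12.82% × ($3,356.00 − $2,100.00) = $226.80 + 12.82% × $1,256.00 = $387.82
Pension Levy: 8.1% × $3,860.00 = $312.66
Disability Insurance: 7.2% × $3,860.00 = $277.92
Total withheld: $387.82 + $312.66 + $277.92 = $978.40
Net pay: $3,860.00 − $978.40 = $2,881.60

$2,881.60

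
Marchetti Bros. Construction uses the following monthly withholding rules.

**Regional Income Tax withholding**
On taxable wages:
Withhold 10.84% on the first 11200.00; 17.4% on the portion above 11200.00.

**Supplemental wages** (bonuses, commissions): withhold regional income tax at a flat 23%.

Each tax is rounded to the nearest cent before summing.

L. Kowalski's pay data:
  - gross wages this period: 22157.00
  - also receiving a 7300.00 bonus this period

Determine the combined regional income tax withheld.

4799.60

Regional Income Tax: taxable = 22157.00
  1214.08 + 17.4% × (22157.00 − 11200.00) = 1214.08 + 17.4% × 10957.00 = 3120.60
Supplemental (23% flat on bonus): 23% × 7300.00 = 1679.00
Total regional income tax: 3120.60 + 1679.00 = 4799.60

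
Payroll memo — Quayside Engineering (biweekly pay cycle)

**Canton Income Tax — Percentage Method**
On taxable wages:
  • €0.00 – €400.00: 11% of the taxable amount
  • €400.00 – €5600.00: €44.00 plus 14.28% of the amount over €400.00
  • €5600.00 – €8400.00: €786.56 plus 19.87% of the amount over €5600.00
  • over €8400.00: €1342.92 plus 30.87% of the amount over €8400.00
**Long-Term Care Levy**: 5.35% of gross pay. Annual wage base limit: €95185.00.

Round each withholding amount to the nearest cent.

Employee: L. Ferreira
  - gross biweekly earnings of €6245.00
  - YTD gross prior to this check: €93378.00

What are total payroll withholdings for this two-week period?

€1011.39

Canton Income Tax: taxable = €6245.00
  €786.56 + 19.87% × (€6245.00 − €5600.00) = €786.56 + 19.87% × €645.00 = €914.72
Long-Term Care Levy: cap €95185.00 − YTD €93378.00 = €1807.00 subject; 5.35% × €1807.00 = €96.67
Total: €914.72 + €96.67 = €1011.39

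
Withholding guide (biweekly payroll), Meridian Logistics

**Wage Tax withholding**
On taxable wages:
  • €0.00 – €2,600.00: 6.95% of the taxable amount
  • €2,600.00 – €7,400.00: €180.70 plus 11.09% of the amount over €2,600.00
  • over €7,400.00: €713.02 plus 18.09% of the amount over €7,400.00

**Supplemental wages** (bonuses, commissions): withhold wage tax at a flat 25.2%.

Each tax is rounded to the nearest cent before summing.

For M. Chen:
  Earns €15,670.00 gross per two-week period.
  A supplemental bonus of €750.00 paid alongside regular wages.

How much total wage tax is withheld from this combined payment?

Wage Tax: taxable = €15,670.00
  €713.02 + 18.09% × (€15,670.00 − €7,400.00) = €713.02 + 18.09% × €8,270.00 = €2,209.06
Supplemental (25.2% flat on bonus): 25.2% × €750.00 = €189.00
Total wage tax: €2,209.06 + €189.00 = €2,398.06

€2,398.06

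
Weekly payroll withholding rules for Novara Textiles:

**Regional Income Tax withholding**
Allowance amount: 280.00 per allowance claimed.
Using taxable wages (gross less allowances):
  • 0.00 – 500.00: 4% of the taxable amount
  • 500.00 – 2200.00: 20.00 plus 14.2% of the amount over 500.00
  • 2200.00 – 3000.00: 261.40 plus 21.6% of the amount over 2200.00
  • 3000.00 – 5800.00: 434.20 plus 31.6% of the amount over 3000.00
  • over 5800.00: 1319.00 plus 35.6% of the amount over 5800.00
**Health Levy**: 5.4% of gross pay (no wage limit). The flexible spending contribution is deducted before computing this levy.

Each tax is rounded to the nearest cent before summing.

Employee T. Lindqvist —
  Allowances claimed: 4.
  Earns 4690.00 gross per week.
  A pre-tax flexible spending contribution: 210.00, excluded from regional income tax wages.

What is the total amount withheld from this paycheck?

789.88

Regional Income Tax: taxable = 4690.00 − 210.00 − 4×280.00 = 3360.00
  434.20 + 31.6% × (3360.00 − 3000.00) = 434.20 + 31.6% × 360.00 = 547.96
Health Levy: 5.4% × 4480.00 = 241.92
Total: 547.96 + 241.92 = 789.88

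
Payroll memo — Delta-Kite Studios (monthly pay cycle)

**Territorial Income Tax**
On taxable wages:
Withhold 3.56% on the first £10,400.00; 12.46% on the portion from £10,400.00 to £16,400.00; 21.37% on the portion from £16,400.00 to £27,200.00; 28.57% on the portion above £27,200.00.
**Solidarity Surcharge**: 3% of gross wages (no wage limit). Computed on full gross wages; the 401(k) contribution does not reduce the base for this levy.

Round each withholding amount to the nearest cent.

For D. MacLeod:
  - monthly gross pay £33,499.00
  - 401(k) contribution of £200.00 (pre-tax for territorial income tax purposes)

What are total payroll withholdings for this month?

£6,173.25

Territorial Income Tax: taxable = £33,499.00 − £200.00 = £33,299.00
  £3,425.80 + 28.57% × (£33,299.00 − £27,200.00) = £3,425.80 + 28.57% × £6,099.00 = £5,168.28
Solidarity Surcharge: 3% × £33,499.00 = £1,004.97
Total: £5,168.28 + £1,004.97 = £6,173.25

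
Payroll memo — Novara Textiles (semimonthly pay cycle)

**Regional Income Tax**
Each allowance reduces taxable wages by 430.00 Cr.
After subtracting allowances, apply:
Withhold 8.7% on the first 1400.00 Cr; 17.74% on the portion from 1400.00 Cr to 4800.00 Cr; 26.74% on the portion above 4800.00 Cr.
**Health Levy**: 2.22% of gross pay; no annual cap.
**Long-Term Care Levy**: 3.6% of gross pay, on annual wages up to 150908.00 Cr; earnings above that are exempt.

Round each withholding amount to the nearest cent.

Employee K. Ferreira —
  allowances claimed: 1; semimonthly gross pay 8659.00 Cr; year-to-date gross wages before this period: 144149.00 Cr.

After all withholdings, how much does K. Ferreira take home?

Regional Income Tax: taxable = 8659.00 Cr − 1×430.00 Cr = 8229.00 Cr
  724.96 Cr + 26.74% × (8229.00 Cr − 4800.00 Cr) = 724.96 Cr + 26.74% × 3429.00 Cr = 1641.87 Cr
Health Levy: 2.22% × 8659.00 Cr = 192.23 Cr
Long-Term Care Levy: cap 150908.00 Cr − YTD 144149.00 Cr = 6759.00 Cr subject; 3.6% × 6759.00 Cr = 243.32 Cr
Total withheld: 1641.87 Cr + 192.23 Cr + 243.32 Cr = 2077.42 Cr
Net pay: 8659.00 Cr − 2077.42 Cr = 6581.58 Cr

6581.58 Cr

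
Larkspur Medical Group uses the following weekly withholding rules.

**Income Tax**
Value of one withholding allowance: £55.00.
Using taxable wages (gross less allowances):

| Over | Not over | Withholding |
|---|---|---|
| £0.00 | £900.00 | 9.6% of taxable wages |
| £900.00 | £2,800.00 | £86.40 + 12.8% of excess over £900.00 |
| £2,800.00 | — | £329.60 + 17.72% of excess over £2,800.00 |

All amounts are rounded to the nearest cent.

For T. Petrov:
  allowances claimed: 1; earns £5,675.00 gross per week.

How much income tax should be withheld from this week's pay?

Income Tax: taxable = £5,675.00 − 1×£55.00 = £5,620.00
  £329.60 + 17.72% × (£5,620.00 − £2,800.00) = £329.60 + 17.72% × £2,820.00 = £829.30

£829.30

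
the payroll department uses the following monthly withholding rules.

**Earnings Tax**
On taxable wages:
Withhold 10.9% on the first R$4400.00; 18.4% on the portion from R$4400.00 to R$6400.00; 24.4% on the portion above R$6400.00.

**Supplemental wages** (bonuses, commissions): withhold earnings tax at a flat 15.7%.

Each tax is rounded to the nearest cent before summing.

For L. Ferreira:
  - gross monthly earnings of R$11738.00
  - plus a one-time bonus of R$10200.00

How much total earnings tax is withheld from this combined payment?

R$3751.47

Earnings Tax: taxable = R$11738.00
  R$847.60 + 24.4% × (R$11738.00 − R$6400.00) = R$847.60 + 24.4% × R$5338.00 = R$2150.07
Supplemental (15.7% flat on bonus): 15.7% × R$10200.00 = R$1601.40
Total earnings tax: R$2150.07 + R$1601.40 = R$3751.47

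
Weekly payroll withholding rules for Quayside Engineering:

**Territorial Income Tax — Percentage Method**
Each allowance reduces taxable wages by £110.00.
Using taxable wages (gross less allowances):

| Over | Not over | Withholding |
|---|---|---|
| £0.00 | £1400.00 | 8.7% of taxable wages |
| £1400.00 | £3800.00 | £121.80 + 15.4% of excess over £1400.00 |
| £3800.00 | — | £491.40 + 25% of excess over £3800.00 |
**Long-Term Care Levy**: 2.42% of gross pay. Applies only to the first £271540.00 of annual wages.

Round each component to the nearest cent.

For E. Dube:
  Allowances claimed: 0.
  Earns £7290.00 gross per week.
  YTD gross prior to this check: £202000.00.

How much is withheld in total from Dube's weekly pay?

Territorial Income Tax: taxable = £7290.00
  £491.40 + 25% × (£7290.00 − £3800.00) = £491.40 + 25% × £3490.00 = £1363.90
Long-Term Care Levy: 2.42% × £7290.00 = £176.42
Total: £1363.90 + £176.42 = £1540.32

£1540.32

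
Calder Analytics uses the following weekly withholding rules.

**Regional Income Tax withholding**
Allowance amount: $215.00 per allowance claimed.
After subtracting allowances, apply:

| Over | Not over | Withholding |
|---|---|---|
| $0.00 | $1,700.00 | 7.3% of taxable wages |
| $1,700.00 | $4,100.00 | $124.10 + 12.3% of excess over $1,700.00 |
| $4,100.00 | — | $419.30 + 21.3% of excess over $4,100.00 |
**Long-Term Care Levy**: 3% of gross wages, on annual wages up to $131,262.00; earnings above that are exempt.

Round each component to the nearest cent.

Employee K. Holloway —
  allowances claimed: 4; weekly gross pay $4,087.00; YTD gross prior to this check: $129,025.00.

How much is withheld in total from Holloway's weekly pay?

$379.03

Regional Income Tax: taxable = $4,087.00 − 4×$215.00 = $3,227.00
  $124.10 + 12.3% × ($3,227.00 − $1,700.00) = $124.10 + 12.3% × $1,527.00 = $311.92
Long-Term Care Levy: cap $131,262.00 − YTD $129,025.00 = $2,237.00 subject; 3% × $2,237.00 = $67.11
Total: $311.92 + $67.11 = $379.03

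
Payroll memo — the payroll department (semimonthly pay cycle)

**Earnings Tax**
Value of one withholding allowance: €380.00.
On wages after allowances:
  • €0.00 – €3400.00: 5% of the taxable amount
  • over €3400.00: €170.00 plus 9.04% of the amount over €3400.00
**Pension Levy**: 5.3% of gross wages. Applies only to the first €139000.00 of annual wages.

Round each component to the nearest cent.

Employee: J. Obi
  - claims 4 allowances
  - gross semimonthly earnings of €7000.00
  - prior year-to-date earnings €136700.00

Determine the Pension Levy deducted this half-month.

€121.90

Pension Levy: cap €139000.00 − YTD €136700.00 = €2300.00 subject; 5.3% × €2300.00 = €121.90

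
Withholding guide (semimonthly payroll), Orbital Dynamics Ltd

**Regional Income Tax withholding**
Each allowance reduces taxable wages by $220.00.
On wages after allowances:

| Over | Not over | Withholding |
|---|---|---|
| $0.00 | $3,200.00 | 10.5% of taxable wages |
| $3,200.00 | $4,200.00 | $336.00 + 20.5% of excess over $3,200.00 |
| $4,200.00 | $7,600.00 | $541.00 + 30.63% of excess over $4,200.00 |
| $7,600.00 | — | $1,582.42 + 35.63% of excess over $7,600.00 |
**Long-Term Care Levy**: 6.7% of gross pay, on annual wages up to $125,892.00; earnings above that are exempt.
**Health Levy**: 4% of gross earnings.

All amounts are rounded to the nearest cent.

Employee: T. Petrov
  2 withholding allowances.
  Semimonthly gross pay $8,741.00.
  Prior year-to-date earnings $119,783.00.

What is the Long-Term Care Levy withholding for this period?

Long-Term Care Levy: cap $125,892.00 − YTD $119,783.00 = $6,109.00 subject; 6.7% × $6,109.00 = $409.30

$409.30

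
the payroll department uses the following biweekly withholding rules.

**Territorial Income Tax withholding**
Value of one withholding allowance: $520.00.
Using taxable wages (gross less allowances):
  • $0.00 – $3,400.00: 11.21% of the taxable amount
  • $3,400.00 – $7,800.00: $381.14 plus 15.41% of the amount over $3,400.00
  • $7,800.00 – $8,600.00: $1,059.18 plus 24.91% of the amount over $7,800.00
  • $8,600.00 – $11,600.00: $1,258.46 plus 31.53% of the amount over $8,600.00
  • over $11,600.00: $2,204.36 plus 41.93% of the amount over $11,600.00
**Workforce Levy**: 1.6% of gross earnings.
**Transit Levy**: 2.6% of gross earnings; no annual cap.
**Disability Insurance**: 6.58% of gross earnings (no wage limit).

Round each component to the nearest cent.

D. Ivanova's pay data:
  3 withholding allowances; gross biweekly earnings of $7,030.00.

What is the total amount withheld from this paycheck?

Territorial Income Tax: taxable = $7,030.00 − 3×$520.00 = $5,470.00
  $381.14 + 15.41% × ($5,470.00 − $3,400.00) = $381.14 + 15.41% × $2,070.00 = $700.13
Workforce Levy: 1.6% × $7,030.00 = $112.48
Transit Levy: 2.6% × $7,030.00 = $182.78
Disability Insurance: 6.58% × $7,030.00 = $462.57
Total: $700.13 + $112.48 + $182.78 + $462.57 = $1,457.96

$1,457.96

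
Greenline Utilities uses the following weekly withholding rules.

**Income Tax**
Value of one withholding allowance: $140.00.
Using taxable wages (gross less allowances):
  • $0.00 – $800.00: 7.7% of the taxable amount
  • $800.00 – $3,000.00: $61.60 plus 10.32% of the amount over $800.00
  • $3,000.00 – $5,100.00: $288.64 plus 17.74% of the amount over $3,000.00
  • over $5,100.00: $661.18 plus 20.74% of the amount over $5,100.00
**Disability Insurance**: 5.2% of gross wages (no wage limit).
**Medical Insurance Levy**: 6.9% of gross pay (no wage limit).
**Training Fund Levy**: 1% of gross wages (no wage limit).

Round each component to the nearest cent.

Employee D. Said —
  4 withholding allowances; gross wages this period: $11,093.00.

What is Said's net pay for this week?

Income Tax: taxable = $11,093.00 − 4×$140.00 = $10,533.00
  $661.18 + 20.74% × ($10,533.00 − $5,100.00) = $661.18 + 20.74% × $5,433.00 = $1,787.98
Disability Insurance: 5.2% × $11,093.00 = $576.84
Medical Insurance Levy: 6.9% × $11,093.00 = $765.42
Training Fund Levy: 1% × $11,093.00 = $110.93
Total withheld: $1,787.98 + $576.84 + $765.42 + $110.93 = $3,241.17
Net pay: $11,093.00 − $3,241.17 = $7,851.83

$7,851.83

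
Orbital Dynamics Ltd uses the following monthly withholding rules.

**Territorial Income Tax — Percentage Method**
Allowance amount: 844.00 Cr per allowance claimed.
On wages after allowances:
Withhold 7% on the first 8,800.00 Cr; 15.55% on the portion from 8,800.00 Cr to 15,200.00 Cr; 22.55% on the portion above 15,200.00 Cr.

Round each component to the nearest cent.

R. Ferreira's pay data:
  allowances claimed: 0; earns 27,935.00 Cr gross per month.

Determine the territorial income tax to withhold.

4,482.94 Cr

Territorial Income Tax: taxable = 27,935.00 Cr
  1,611.20 Cr + 22.55% × (27,935.00 Cr − 15,200.00 Cr) = 1,611.20 Cr + 22.55% × 12,735.00 Cr = 4,482.94 Cr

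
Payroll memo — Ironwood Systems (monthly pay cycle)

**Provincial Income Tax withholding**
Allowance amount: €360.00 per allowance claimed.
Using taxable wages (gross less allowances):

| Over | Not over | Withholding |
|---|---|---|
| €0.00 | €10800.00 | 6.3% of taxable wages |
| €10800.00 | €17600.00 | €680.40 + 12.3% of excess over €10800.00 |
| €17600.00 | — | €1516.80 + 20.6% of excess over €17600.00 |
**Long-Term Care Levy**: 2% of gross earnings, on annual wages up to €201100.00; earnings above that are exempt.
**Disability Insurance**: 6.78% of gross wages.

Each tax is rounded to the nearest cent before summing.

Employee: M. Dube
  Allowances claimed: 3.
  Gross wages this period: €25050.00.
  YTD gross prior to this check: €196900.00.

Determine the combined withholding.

Provincial Income Tax: taxable = €25050.00 − 3×€360.00 = €23970.00
  €1516.80 + 20.6% × (€23970.00 − €17600.00) = €1516.80 + 20.6% × €6370.00 = €2829.02
Long-Term Care Levy: cap €201100.00 − YTD €196900.00 = €4200.00 subject; 2% × €4200.00 = €84.00
Disability Insurance: 6.78% × €25050.00 = €1698.39
Total: €2829.02 + €84.00 + €1698.39 = €4611.41

€4611.41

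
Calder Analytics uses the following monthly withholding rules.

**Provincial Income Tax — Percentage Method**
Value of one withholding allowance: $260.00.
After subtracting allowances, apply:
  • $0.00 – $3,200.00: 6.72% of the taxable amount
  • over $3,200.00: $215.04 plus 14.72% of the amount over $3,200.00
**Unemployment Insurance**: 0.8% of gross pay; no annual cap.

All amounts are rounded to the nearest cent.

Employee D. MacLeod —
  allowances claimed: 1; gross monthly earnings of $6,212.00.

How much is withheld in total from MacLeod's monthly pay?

Provincial Income Tax: taxable = $6,212.00 − 1×$260.00 = $5,952.00
  $215.04 + 14.72% × ($5,952.00 − $3,200.00) = $215.04 + 14.72% × $2,752.00 = $620.13
Unemployment Insurance: 0.8% × $6,212.00 = $49.70
Total: $620.13 + $49.70 = $669.83

$669.83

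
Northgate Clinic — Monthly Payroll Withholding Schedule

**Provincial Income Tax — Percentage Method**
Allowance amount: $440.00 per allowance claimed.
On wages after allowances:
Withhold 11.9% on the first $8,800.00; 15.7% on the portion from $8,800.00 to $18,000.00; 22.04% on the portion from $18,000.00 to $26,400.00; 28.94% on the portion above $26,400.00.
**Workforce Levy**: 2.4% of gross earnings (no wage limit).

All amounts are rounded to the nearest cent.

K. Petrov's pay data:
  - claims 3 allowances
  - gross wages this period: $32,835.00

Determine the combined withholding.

Provincial Income Tax: taxable = $32,835.00 − 3×$440.00 = $31,515.00
  $4,342.96 + 28.94% × ($31,515.00 − $26,400.00) = $4,342.96 + 28.94% × $5,115.00 = $5,823.24
Workforce Levy: 2.4% × $32,835.00 = $788.04
Total: $5,823.24 + $788.04 = $6,611.28

$6,611.28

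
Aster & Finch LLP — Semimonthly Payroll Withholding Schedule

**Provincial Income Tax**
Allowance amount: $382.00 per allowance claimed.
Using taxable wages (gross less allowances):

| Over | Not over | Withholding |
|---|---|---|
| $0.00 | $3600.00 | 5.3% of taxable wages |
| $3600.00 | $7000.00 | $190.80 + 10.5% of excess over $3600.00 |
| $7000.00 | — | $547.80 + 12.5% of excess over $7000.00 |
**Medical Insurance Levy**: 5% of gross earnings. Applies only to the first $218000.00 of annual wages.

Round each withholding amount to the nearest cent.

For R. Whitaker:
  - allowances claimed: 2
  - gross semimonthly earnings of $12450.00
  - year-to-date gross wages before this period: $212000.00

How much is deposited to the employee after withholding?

Provincial Income Tax: taxable = $12450.00 − 2×$382.00 = $11686.00
  $547.80 + 12.5% × ($11686.00 − $7000.00) = $547.80 + 12.5% × $4686.00 = $1133.55
Medical Insurance Levy: cap $218000.00 − YTD $212000.00 = $6000.00 subject; 5% × $6000.00 = $300.00
Total withheld: $1133.55 + $300.00 = $1433.55
Net pay: $12450.00 − $1433.55 = $11016.45

$11016.45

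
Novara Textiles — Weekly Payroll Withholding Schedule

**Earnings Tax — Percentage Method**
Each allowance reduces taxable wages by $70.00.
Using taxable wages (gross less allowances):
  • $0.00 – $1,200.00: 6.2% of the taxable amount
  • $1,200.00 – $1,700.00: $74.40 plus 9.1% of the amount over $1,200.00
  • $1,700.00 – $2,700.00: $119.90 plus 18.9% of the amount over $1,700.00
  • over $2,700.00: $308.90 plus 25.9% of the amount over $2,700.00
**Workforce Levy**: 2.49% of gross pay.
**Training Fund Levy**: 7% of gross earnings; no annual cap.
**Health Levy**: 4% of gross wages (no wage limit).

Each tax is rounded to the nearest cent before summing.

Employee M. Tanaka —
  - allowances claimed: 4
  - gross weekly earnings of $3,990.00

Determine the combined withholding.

$1,108.74

Earnings Tax: taxable = $3,990.00 − 4×$70.00 = $3,710.00
  $308.90 + 25.9% × ($3,710.00 − $2,700.00) = $308.90 + 25.9% × $1,010.00 = $570.49
Workforce Levy: 2.49% × $3,990.00 = $99.35
Training Fund Levy: 7% × $3,990.00 = $279.30
Health Levy: 4% × $3,990.00 = $159.60
Total: $570.49 + $99.35 + $279.30 + $159.60 = $1,108.74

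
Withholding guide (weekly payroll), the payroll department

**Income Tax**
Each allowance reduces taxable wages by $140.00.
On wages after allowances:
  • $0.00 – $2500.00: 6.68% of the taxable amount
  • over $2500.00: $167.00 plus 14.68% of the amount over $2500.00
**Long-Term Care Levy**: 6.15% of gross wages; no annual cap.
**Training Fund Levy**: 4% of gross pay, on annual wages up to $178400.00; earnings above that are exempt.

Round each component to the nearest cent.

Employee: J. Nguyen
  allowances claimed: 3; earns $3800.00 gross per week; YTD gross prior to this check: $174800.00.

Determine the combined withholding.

Income Tax: taxable = $3800.00 − 3×$140.00 = $3380.00
  $167.00 + 14.68% × ($3380.00 − $2500.00) = $167.00 + 14.68% × $880.00 = $296.18
Long-Term Care Levy: 6.15% × $3800.00 = $233.70
Training Fund Levy: cap $178400.00 − YTD $174800.00 = $3600.00 subject; 4% × $3600.00 = $144.00
Total: $296.18 + $233.70 + $144.00 = $673.88

$673.88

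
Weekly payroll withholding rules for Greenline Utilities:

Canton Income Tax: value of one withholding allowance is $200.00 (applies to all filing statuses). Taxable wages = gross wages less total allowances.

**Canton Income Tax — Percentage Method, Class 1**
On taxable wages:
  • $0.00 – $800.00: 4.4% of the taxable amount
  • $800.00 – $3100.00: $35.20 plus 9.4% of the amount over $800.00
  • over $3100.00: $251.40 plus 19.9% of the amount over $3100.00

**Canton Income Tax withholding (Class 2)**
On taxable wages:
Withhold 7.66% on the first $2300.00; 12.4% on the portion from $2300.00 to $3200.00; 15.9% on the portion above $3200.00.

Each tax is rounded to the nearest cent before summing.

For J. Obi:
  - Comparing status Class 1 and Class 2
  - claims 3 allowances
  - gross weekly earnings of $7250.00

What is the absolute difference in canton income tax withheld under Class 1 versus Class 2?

$121.52

Canton Income Tax (Class 1): taxable = $7250.00 − 3×$200.00 = $6650.00
  $251.40 + 19.9% × ($6650.00 − $3100.00) = $251.40 + 19.9% × $3550.00 = $957.85
Canton Income Tax (Class 2): taxable = $7250.00 − 3×$200.00 = $6650.00
  $287.78 + 15.9% × ($6650.00 − $3200.00) = $287.78 + 15.9% × $3450.00 = $836.33
Difference: |$957.85 − $836.33| = $121.52 (higher under Class 1)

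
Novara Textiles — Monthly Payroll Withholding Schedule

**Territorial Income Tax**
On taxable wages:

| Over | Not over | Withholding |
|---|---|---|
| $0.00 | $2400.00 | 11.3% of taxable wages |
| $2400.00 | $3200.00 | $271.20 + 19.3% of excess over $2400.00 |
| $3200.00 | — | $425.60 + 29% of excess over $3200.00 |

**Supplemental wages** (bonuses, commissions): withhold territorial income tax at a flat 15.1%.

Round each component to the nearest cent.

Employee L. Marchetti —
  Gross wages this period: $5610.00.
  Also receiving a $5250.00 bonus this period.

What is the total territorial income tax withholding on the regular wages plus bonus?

Territorial Income Tax: taxable = $5610.00
  $425.60 + 29% × ($5610.00 − $3200.00) = $425.60 + 29% × $2410.00 = $1124.50
Supplemental (15.1% flat on bonus): 15.1% × $5250.00 = $792.75
Total territorial income tax: $1124.50 + $792.75 = $1917.25

$1917.25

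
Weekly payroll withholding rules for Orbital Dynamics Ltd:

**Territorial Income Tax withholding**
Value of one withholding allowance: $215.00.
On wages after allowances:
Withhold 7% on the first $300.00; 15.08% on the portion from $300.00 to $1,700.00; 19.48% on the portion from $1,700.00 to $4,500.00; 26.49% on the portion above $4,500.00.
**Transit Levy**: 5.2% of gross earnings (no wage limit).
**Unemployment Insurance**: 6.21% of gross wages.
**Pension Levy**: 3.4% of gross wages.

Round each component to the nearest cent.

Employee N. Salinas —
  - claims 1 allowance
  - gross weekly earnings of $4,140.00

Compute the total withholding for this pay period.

$1,278.68

Territorial Income Tax: taxable = $4,140.00 − 1×$215.00 = $3,925.00
  $232.12 + 19.48% × ($3,925.00 − $1,700.00) = $232.12 + 19.48% × $2,225.00 = $665.55
Transit Levy: 5.2% × $4,140.00 = $215.28
Unemployment Insurance: 6.21% × $4,140.00 = $257.09
Pension Levy: 3.4% × $4,140.00 = $140.76
Total: $665.55 + $215.28 + $257.09 + $140.76 = $1,278.68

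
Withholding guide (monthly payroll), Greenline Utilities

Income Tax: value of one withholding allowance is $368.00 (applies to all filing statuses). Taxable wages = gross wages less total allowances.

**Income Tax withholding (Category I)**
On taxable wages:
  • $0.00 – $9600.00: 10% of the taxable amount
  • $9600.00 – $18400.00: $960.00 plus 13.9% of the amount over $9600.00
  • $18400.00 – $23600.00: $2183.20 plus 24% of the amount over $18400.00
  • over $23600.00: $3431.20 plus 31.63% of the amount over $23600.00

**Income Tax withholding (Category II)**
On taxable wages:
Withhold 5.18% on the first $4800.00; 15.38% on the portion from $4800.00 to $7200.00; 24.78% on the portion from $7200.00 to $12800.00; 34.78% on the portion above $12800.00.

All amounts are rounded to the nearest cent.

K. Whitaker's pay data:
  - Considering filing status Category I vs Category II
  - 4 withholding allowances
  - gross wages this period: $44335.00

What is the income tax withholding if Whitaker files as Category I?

Income Tax (Category I): taxable = $44335.00 − 4×$368.00 = $42863.00
  $3431.20 + 31.63% × ($42863.00 − $23600.00) = $3431.20 + 31.63% × $19263.00 = $9524.09

$9524.09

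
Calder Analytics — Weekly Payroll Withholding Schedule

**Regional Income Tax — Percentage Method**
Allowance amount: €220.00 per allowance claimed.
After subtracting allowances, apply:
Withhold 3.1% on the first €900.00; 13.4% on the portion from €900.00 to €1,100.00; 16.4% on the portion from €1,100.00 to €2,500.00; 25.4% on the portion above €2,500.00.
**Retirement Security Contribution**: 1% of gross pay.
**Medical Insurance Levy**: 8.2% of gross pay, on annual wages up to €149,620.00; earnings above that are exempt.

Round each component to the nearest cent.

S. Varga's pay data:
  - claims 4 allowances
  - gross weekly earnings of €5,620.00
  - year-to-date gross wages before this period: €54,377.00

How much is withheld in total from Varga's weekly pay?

Regional Income Tax: taxable = €5,620.00 − 4×€220.00 = €4,740.00
  €284.30 + 25.4% × (€4,740.00 − €2,500.00) = €284.30 + 25.4% × €2,240.00 = €853.26
Retirement Security Contribution: 1% × €5,620.00 = €56.20
Medical Insurance Levy: 8.2% × €5,620.00 = €460.84
Total: €853.26 + €56.20 + €460.84 = €1,370.30

€1,370.30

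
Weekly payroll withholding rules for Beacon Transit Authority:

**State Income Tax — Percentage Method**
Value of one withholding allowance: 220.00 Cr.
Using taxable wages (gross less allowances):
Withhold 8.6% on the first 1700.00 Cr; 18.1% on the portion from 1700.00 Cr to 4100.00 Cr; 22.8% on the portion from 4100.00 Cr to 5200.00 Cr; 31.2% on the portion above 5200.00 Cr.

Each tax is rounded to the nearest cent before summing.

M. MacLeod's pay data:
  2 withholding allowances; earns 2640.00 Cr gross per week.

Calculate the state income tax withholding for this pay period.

State Income Tax: taxable = 2640.00 Cr − 2×220.00 Cr = 2200.00 Cr
  146.20 Cr + 18.1% × (2200.00 Cr − 1700.00 Cr) = 146.20 Cr + 18.1% × 500.00 Cr = 236.70 Cr

236.70 Cr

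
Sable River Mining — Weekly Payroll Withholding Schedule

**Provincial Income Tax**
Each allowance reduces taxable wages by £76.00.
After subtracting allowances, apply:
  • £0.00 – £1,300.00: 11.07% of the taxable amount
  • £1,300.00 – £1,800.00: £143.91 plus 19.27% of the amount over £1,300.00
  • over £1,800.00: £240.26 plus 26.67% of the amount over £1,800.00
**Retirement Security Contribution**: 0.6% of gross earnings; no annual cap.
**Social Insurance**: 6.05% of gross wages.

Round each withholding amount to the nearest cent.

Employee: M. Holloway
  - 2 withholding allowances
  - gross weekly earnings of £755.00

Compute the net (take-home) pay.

£638.04

Provincial Income Tax: taxable = £755.00 − 2×£76.00 = £603.00
  11.07% × £603.00 = £66.75
Retirement Security Contribution: 0.6% × £755.00 = £4.53
Social Insurance: 6.05% × £755.00 = £45.68
Total withheld: £66.75 + £4.53 + £45.68 = £116.96
Net pay: £755.00 − £116.96 = £638.04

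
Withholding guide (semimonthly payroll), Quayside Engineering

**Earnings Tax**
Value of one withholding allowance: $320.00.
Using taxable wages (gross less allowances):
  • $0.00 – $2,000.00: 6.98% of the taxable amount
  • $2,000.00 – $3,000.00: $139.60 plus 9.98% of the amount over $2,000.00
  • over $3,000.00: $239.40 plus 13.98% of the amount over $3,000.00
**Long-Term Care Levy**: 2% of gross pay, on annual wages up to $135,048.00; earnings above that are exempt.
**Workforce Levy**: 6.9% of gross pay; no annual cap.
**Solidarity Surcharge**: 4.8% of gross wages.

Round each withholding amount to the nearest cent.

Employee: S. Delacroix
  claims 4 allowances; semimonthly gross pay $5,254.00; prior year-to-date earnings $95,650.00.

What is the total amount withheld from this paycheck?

$1,095.37

Earnings Tax: taxable = $5,254.00 − 4×$320.00 = $3,974.00
  $239.40 + 13.98% × ($3,974.00 − $3,000.00) = $239.40 + 13.98% × $974.00 = $375.57
Long-Term Care Levy: 2% × $5,254.00 = $105.08
Workforce Levy: 6.9% × $5,254.00 = $362.53
Solidarity Surcharge: 4.8% × $5,254.00 = $252.19
Total: $375.57 + $105.08 + $362.53 + $252.19 = $1,095.37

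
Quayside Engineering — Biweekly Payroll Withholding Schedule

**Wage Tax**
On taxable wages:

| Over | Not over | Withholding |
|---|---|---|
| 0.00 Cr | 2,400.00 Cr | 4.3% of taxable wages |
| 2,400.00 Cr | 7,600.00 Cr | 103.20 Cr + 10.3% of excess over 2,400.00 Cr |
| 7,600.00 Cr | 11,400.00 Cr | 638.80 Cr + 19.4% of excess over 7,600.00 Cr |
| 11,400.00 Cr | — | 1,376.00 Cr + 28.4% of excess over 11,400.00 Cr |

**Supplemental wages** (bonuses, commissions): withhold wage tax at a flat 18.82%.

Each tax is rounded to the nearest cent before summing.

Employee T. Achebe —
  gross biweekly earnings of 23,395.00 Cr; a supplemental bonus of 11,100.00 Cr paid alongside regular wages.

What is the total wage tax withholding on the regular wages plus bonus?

Wage Tax: taxable = 23,395.00 Cr
  1,376.00 Cr + 28.4% × (23,395.00 Cr − 11,400.00 Cr) = 1,376.00 Cr + 28.4% × 11,995.00 Cr = 4,782.58 Cr
Supplemental (18.82% flat on bonus): 18.82% × 11,100.00 Cr = 2,089.02 Cr
Total wage tax: 4,782.58 Cr + 2,089.02 Cr = 6,871.60 Cr

6,871.60 Cr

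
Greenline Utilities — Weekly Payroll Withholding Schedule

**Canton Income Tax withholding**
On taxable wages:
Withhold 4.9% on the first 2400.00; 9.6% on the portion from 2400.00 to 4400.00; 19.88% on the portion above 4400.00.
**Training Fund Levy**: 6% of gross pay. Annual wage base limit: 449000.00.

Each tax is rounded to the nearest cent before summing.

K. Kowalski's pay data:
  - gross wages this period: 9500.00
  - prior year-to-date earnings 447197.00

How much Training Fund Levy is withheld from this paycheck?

108.18

Training Fund Levy: cap 449000.00 − YTD 447197.00 = 1803.00 subject; 6% × 1803.00 = 108.18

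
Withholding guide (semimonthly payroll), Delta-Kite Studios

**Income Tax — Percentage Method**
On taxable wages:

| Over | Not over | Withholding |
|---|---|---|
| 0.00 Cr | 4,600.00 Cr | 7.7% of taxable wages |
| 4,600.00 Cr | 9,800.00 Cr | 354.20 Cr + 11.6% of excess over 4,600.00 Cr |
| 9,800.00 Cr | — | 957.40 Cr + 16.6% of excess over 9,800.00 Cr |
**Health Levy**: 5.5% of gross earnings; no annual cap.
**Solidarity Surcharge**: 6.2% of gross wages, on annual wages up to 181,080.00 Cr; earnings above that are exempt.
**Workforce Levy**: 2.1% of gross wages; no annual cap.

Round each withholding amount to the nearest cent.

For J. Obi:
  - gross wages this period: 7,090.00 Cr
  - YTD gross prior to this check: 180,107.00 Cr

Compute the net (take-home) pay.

Income Tax: taxable = 7,090.00 Cr
  354.20 Cr + 11.6% × (7,090.00 Cr − 4,600.00 Cr) = 354.20 Cr + 11.6% × 2,490.00 Cr = 643.04 Cr
Health Levy: 5.5% × 7,090.00 Cr = 389.95 Cr
Solidarity Surcharge: cap 181,080.00 Cr − YTD 180,107.00 Cr = 973.00 Cr subject; 6.2% × 973.00 Cr = 60.33 Cr
Workforce Levy: 2.1% × 7,090.00 Cr = 148.89 Cr
Total withheld: 643.04 Cr + 389.95 Cr + 60.33 Cr + 148.89 Cr = 1,242.21 Cr
Net pay: 7,090.00 Cr − 1,242.21 Cr = 5,847.79 Cr

5,847.79 Cr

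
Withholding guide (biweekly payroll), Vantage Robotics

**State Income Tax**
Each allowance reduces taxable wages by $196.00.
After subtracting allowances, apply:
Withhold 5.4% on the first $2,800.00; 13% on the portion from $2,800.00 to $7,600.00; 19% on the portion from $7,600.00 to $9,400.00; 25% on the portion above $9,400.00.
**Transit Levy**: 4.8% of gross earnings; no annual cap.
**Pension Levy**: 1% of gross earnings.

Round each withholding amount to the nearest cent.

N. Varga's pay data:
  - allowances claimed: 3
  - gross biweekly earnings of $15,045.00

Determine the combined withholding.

$3,254.06

State Income Tax: taxable = $15,045.00 − 3×$196.00 = $14,457.00
  $1,117.20 + 25% × ($14,457.00 − $9,400.00) = $1,117.20 + 25% × $5,057.00 = $2,381.45
Transit Levy: 4.8% × $15,045.00 = $722.16
Pension Levy: 1% × $15,045.00 = $150.45
Total: $2,381.45 + $722.16 + $150.45 = $3,254.06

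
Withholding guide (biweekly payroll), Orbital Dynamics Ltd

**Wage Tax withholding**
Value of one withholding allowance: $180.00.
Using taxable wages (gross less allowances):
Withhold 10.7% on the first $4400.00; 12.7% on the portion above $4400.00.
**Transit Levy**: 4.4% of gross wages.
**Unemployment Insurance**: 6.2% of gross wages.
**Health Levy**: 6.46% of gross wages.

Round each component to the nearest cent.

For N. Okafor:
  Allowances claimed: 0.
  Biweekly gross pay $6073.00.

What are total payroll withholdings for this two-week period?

$1719.33

Wage Tax: taxable = $6073.00
  $470.80 + 12.7% × ($6073.00 − $4400.00) = $470.80 + 12.7% × $1673.00 = $683.27
Transit Levy: 4.4% × $6073.00 = $267.21
Unemployment Insurance: 6.2% × $6073.00 = $376.53
Health Levy: 6.46% × $6073.00 = $392.32
Total: $683.27 + $267.21 + $376.53 + $392.32 = $1719.33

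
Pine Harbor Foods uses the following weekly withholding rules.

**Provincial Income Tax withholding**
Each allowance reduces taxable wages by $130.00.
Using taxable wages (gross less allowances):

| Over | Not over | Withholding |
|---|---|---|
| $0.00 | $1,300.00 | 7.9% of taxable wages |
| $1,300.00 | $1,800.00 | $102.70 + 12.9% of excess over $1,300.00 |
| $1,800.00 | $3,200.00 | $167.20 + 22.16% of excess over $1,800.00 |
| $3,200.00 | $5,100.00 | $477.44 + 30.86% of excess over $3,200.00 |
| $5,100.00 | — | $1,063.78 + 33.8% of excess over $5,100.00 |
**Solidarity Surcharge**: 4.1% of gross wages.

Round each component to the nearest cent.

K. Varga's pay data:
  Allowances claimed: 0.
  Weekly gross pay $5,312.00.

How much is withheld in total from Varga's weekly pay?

$1,353.23

Provincial Income Tax: taxable = $5,312.00
  $1,063.78 + 33.8% × ($5,312.00 − $5,100.00) = $1,063.78 + 33.8% × $212.00 = $1,135.44
Solidarity Surcharge: 4.1% × $5,312.00 = $217.79
Total: $1,135.44 + $217.79 = $1,353.23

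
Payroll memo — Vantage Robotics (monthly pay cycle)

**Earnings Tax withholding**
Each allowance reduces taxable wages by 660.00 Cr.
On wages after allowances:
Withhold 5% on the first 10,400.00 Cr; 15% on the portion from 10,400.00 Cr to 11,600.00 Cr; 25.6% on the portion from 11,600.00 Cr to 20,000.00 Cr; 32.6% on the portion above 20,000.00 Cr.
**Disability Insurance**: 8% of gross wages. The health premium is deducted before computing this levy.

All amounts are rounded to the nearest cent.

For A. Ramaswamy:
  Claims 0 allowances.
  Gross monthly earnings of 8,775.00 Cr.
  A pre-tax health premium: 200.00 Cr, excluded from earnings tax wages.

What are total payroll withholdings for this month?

1,114.75 Cr

Earnings Tax: taxable = 8,775.00 Cr − 200.00 Cr = 8,575.00 Cr
  5% × 8,575.00 Cr = 428.75 Cr
Disability Insurance: 8% × 8,575.00 Cr = 686.00 Cr
Total: 428.75 Cr + 686.00 Cr = 1,114.75 Cr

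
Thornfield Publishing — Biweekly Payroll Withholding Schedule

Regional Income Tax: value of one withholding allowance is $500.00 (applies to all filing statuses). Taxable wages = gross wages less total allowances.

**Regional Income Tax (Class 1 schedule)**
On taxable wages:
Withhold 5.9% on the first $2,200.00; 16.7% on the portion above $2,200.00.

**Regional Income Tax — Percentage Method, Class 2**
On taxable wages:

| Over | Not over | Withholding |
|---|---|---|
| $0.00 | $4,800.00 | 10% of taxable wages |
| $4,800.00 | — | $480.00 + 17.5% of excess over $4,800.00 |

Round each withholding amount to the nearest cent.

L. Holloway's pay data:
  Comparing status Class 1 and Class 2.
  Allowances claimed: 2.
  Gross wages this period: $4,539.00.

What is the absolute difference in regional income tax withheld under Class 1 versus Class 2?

$0.49

Regional Income Tax (Class 1): taxable = $4,539.00 − 2×$500.00 = $3,539.00
  $129.80 + 16.7% × ($3,539.00 − $2,200.00) = $129.80 + 16.7% × $1,339.00 = $353.41
Regional Income Tax (Class 2): taxable = $4,539.00 − 2×$500.00 = $3,539.00
  10% × $3,539.00 = $353.90
Difference: |$353.41 − $353.90| = $0.49 (higher under Class 2)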